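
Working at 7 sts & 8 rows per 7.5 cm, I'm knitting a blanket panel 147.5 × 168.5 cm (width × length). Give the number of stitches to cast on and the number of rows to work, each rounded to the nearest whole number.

Stitch gauge = 7/7.5 = 0.933 sts/cm; 147.5 × 0.933 = 137.67 → 138 sts.
Row gauge = 8/7.5 = 1.067 rows/cm; 168.5 × 1.067 = 179.73 → 180 rows.

Cast on 138 stitches and work 180 rows.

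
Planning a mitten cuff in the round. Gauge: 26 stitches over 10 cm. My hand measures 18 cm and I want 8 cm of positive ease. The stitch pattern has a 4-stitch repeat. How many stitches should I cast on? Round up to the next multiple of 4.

Finished = 18 + 8 = 26 cm.
26 / 10 = 2.6 sts/cm.
26 × 2.6 = 67.60 sts.
Next multiple of 4: 68.

68 stitches.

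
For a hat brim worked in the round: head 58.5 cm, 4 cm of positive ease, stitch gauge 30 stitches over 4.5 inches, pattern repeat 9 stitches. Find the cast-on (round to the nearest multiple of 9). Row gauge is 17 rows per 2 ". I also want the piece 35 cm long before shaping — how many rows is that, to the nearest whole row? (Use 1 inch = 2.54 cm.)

Cast on 162 stitches; work 117 rows.

Finished = 58.5 + 4 = 62.5 cm.
62.5 cm × 1/2.54 = 24.61 inches.
30/4.5 = 6.667 sts per in; 24.61 × 6.667 = 164.04 sts.
Nearest multiple of 9 → 162.
35 cm = 13.78 inches; × 8.5 = 117.13 → 117 rows.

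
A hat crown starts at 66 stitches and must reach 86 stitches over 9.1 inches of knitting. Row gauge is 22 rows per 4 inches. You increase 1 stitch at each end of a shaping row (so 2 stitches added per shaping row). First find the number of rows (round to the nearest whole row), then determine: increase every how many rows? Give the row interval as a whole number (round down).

Increase every 5th row.

Rows = 9.1 × 5.5 = 50.0 → 50 rows.
Stitches to add: 20 → 10 shaping rows (at 2 st each).
50 / 10 = 5.00 → every 5 rows.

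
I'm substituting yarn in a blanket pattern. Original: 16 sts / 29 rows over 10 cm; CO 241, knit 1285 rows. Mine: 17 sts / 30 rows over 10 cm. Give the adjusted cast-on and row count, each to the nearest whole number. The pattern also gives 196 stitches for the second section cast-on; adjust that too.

Stitches: 241 × 17/16 = 256.06 → 256.
Rows: 1285 × 30/29 = 1329.31 → 1329.
second section cast-on: 196 × 17/16 = 208.25 → 208.

Cast on 256 stitches; work 1329 rows; second section cast-on 208 stitches.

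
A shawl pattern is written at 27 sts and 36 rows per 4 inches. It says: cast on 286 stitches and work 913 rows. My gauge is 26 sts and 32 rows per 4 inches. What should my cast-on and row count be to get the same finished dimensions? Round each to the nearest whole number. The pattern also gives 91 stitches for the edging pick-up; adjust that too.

Stitches: 286 × 26/27 = 275.41 → 275.
Rows: 913 × 32/36 = 811.56 → 812.
edging pick-up: 91 × 26/27 = 87.63 → 88.

Cast on 275 stitches; work 812 rows; edging pick-up 88 stitches.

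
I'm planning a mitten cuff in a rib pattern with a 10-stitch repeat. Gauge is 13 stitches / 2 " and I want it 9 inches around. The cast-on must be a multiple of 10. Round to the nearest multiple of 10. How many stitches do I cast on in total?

13 / 2 = 6.5 sts per inch.
9 × 6.5 = 58.50 sts.
Nearest multiple of 10: 60.

Cast on 60 stitches.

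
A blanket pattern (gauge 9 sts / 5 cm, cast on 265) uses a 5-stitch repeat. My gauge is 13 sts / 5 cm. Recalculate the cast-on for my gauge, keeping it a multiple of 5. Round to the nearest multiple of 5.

265 × 13 / 9 = 382.78.
Nearest multiple of 5: 385.

CO 385 sts.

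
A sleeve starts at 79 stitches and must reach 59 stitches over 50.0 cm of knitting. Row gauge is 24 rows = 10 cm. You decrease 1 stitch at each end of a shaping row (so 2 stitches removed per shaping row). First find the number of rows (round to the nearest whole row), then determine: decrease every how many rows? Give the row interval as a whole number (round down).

Rows = 50.0 × 2.4 = 120.0 → 120 rows.
Stitches to remove: 20 → 10 shaping rows (at 2 st each).
120 / 10 = 12.00 → every 12 rows.

Decrease every 12th row.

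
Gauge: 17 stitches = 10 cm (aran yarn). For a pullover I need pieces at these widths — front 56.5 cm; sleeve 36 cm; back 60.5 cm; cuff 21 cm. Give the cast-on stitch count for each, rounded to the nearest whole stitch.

front 96; sleeve 61; back 103; cuff 36.

Rate = 17/10 = 1.7 sts per cm.
front: 56.5 × 1.7 = 96.05 → 96.
sleeve: 36 × 1.7 = 61.20 → 61.
back: 60.5 × 1.7 = 102.85 → 103.
cuff: 21 × 1.7 = 35.70 → 36.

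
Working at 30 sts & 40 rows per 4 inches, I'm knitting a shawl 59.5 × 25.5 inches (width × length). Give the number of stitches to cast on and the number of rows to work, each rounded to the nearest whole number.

Stitch gauge = 30/4 = 7.5 sts/in; 59.5 × 7.5 = 446.25 → 446 sts.
Row gauge = 40/4 = 10 rows/in; 25.5 × 10 = 255.00 → 255 rows.

Cast on 446 stitches and work 255 rows.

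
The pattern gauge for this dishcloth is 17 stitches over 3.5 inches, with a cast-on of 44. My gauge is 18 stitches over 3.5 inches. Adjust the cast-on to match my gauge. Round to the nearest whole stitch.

47 stitches.

Scale factor = 18 / 17 = 1.059.
44 × 18 / 17 = 46.59 sts.
→ 47 sts.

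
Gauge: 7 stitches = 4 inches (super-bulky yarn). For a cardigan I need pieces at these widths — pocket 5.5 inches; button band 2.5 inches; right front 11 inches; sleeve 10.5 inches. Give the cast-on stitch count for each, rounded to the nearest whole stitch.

Rate = 7/4 = 1.75 sts per in.
pocket: 5.5 × 1.75 = 9.62 → 10.
button band: 2.5 × 1.75 = 4.38 → 4.
right front: 11 × 1.75 = 19.25 → 19.
sleeve: 10.5 × 1.75 = 18.38 → 18.

pocket 10; button band 4; right front 19; sleeve 18.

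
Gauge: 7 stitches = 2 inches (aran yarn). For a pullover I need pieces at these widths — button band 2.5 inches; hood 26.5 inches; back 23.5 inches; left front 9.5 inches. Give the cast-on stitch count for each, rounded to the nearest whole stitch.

Rate = 7/2 = 3.5 sts per in.
button band: 2.5 × 3.5 = 8.75 → 9.
hood: 26.5 × 3.5 = 92.75 → 93.
back: 23.5 × 3.5 = 82.25 → 82.
left front: 9.5 × 3.5 = 33.25 → 33.

button band 9; hood 93; back 82; left front 33.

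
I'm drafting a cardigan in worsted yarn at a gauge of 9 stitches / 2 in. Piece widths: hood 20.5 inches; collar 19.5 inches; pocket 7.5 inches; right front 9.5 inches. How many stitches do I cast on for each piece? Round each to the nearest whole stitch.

Rate = 9/2 = 4.5 sts per in.
hood: 20.5 × 4.5 = 92.25 → 92.
collar: 19.5 × 4.5 = 87.75 → 88.
pocket: 7.5 × 4.5 = 33.75 → 34.
right front: 9.5 × 4.5 = 42.75 → 43.

hood 92; collar 88; pocket 34; right front 43.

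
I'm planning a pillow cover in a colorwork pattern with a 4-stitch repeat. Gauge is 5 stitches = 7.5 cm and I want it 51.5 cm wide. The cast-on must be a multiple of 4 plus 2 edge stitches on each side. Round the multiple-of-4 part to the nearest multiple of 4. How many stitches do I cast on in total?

5 / 7.5 = 0.667 sts per cm.
51.5 × 0.667 = 34.33 sts.
Less 4 edge sts → 30.33 for the repeat.
Nearest multiple of 4: 32.
Add back 4 edge sts → 36.

36 stitches.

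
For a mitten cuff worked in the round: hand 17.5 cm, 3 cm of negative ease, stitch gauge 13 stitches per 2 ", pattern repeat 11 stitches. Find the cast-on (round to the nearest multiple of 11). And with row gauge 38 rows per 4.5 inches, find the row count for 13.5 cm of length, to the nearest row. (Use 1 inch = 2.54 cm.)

Cast on 33 stitches; work 45 rows.

Finished = 17.5 − 3 = 14.5 cm.
14.5 cm × 1/2.54 = 5.71 inches.
13/2 = 6.5 sts per in; 5.71 × 6.5 = 37.11 sts.
Nearest multiple of 11 → 33.
13.5 cm = 5.31 inches; × 8.444 = 44.88 → 45 rows.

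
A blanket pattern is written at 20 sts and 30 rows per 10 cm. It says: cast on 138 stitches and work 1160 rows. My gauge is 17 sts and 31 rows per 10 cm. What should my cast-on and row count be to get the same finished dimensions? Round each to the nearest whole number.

Cast on 117 stitches; work 1199 rows.

Stitches: 138 × 17/20 = 117.30 → 117.
Rows: 1160 × 31/30 = 1198.67 → 1199.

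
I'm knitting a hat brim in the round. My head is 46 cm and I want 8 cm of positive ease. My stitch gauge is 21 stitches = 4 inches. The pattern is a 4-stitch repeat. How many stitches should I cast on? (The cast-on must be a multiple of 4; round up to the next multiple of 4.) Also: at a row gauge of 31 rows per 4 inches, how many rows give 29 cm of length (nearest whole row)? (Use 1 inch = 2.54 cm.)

Cast on 112 stitches; work 88 rows.

Finished = 46 + 8 = 54 cm.
54 cm × 1/2.54 = 21.26 inches.
21/4 = 5.25 sts per in; 21.26 × 5.25 = 111.61 sts.
Next multiple of 4 → 112.
29 cm = 11.42 inches; × 7.75 = 88.48 → 88 rows.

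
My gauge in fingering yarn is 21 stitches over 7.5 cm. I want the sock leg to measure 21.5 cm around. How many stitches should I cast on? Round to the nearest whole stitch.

60 stitches.

21 stitches / 7.5 cm = 2.8 stitches per cm.
21.5 × 2.8 = 60.20 stitches.
Round to nearest → 60.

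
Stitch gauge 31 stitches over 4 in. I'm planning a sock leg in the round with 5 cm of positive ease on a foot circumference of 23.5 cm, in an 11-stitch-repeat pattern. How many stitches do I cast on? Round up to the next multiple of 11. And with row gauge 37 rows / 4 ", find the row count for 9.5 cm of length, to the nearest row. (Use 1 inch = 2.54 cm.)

Cast on 88 stitches; work 35 rows.

Finished = 23.5 + 5 = 28.5 cm.
28.5 cm × 1/2.54 = 11.22 inches.
31/4 = 7.75 sts per in; 11.22 × 7.75 = 86.96 sts.
Next multiple of 11 → 88.
9.5 cm = 3.74 inches; × 9.25 = 34.60 → 35 rows.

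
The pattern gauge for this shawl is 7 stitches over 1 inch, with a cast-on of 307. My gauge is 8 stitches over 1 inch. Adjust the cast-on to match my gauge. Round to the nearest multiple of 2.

Scale factor = 8 / 7 = 1.143.
307 × 8 / 7 = 350.86 sts.
→ 350 sts.

Cast on 350 stitches.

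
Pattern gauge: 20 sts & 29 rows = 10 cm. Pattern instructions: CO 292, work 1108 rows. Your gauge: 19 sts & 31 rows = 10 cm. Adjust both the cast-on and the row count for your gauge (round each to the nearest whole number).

Cast on 277 stitches; work 1184 rows.

Stitches: 292 × 19/20 = 277.40 → 277.
Rows: 1108 × 31/29 = 1184.41 → 1184.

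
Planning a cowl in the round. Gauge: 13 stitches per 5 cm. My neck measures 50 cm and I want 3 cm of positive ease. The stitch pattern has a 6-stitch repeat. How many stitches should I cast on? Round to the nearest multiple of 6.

Finished = 50 + 3 = 53 cm.
13 / 5 = 2.6 sts/cm.
53 × 2.6 = 137.80 sts.
Nearest multiple of 6: 138.

CO 138 sts.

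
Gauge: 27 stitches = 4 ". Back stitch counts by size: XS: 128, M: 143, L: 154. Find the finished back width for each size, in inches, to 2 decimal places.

XS 18.96 inches; M 21.19 inches; L 22.81 inches.

27/4 = 6.75 sts per in.
XS: 128 / 6.75 = 18.963 → 18.96 in.
M: 143 / 6.75 = 21.185 → 21.19 in.
L: 154 / 6.75 = 22.815 → 22.81 in.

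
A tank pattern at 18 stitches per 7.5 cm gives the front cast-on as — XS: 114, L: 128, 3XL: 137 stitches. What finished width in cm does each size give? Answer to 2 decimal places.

XS 47.50 cm; L 53.33 cm; 3XL 57.08 cm.

18/7.5 = 2.4 sts per cm.
XS: 114 / 2.4 = 47.500 → 47.50 cm.
L: 128 / 2.4 = 53.333 → 53.33 cm.
3XL: 137 / 2.4 = 57.083 → 57.08 cm.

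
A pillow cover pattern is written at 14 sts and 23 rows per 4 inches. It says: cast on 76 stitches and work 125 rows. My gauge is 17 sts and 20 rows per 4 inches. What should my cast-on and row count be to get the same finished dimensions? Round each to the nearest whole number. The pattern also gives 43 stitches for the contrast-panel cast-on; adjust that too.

Stitches: 76 × 17/14 = 92.29 → 92.
Rows: 125 × 20/23 = 108.70 → 109.
contrast-panel cast-on: 43 × 17/14 = 52.21 → 52.

Cast on 92 stitches; work 109 rows; contrast-panel cast-on 52 stitches.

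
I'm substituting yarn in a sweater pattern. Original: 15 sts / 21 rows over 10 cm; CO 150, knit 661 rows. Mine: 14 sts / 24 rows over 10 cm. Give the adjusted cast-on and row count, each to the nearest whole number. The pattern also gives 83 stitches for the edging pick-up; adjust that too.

Stitches: 150 × 14/15 = 140.00 → 140.
Rows: 661 × 24/21 = 755.43 → 755.
edging pick-up: 83 × 14/15 = 77.47 → 77.

Cast on 140 stitches; work 755 rows; edging pick-up 77 stitches.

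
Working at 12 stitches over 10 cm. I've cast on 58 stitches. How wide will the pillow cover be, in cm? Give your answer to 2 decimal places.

12 stitches / 10 cm = 1.2 stitches per cm.
58 / 1.2 = 48.333 cm.

48.33 cm.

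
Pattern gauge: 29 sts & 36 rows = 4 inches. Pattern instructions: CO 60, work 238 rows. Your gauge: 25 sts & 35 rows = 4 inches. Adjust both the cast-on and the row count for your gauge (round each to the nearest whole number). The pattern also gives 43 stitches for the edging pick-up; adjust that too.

Stitches: 60 × 25/29 = 51.72 → 52.
Rows: 238 × 35/36 = 231.39 → 231.
edging pick-up: 43 × 25/29 = 37.07 → 37.

Cast on 52 stitches; work 231 rows; edging pick-up 37 stitches.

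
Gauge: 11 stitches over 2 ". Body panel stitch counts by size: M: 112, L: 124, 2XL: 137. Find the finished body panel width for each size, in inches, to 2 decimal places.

11/2 = 5.5 sts per in.
M: 112 / 5.5 = 20.364 → 20.36 in.
L: 124 / 5.5 = 22.545 → 22.55 in.
2XL: 137 / 5.5 = 24.909 → 24.91 in.

M 20.36 inches; L 22.55 inches; 2XL 24.91 inches.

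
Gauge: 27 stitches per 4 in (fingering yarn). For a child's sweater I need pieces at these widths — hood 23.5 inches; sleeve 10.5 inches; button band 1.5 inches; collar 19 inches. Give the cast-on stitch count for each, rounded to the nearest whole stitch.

hood 159; sleeve 71; button band 10; collar 128.

Rate = 27/4 = 6.75 sts per in.
hood: 23.5 × 6.75 = 158.62 → 159.
sleeve: 10.5 × 6.75 = 70.88 → 71.
button band: 1.5 × 6.75 = 10.12 → 10.
collar: 19 × 6.75 = 128.25 → 128.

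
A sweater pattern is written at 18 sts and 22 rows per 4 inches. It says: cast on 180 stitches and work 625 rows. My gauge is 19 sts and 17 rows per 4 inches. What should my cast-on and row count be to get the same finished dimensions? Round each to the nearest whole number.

Stitches: 180 × 19/18 = 190.00 → 190.
Rows: 625 × 17/22 = 482.95 → 483.

Cast on 190 stitches; work 483 rows.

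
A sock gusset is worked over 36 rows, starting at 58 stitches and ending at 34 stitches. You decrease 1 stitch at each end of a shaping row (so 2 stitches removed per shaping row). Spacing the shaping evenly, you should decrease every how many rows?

Stitches to remove: |34 − 58| = 24.
Shaping rows needed: 24 / 2 = 12.
36 rows / 12 = every 3 rows.

Decrease every 3rd row.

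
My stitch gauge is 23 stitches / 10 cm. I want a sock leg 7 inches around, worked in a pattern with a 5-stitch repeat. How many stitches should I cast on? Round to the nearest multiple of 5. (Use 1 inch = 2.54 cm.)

7 in = 7 × 2.54 = 17.78 cm.
23 / 10 = 2.3 sts/cm.
17.78 × 2.3 = 40.89 sts.
→ 40.

Cast on 40 stitches.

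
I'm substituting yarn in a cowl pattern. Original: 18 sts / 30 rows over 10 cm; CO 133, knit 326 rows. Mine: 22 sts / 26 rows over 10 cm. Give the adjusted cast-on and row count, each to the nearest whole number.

Cast on 163 stitches; work 283 rows.

Stitches: 133 × 22/18 = 162.56 → 163.
Rows: 326 × 26/30 = 282.53 → 283.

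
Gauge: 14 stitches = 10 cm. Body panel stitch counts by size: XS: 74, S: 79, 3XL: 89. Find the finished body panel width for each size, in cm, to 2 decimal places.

XS 52.86 cm; S 56.43 cm; 3XL 63.57 cm.

14/10 = 1.4 sts per cm.
XS: 74 / 1.4 = 52.857 → 52.86 cm.
S: 79 / 1.4 = 56.429 → 56.43 cm.
3XL: 89 / 1.4 = 63.571 → 63.57 cm.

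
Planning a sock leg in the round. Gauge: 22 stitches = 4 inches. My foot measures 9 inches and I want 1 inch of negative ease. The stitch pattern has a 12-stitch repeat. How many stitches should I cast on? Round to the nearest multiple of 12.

Cast on 48 stitches.

Finished = 9 − 1 = 8 inches.
22 / 4 = 5.5 sts/in.
8 × 5.5 = 44.00 sts.
Nearest multiple of 12: 48.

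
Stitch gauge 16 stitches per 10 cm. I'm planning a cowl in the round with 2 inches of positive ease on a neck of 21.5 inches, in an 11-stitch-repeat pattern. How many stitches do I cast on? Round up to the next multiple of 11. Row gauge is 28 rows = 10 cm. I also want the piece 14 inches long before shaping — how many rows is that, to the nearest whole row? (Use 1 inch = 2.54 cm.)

Finished = 21.5 + 2 = 23.5 inches.
23.5 inches × 2.54 = 59.69 cm.
16/10 = 1.6 sts per cm; 59.69 × 1.6 = 95.50 sts.
Next multiple of 11 → 99.
14 inches = 35.56 cm; × 2.8 = 99.57 → 100 rows.

Cast on 99 stitches; work 100 rows.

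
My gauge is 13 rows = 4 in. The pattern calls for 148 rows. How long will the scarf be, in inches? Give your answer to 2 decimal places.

45.54 inches.

13 rows / 4 inch = 3.25 rows per inch.
148 / 3.25 = 45.538 inches.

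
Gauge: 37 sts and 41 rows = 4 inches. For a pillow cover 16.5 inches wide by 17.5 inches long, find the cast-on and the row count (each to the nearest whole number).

Cast on 153 stitches and work 179 rows.

Stitch gauge = 37/4 = 9.25 sts/in; 16.5 × 9.25 = 152.62 → 153 sts.
Row gauge = 41/4 = 10.25 rows/in; 17.5 × 10.25 = 179.38 → 179 rows.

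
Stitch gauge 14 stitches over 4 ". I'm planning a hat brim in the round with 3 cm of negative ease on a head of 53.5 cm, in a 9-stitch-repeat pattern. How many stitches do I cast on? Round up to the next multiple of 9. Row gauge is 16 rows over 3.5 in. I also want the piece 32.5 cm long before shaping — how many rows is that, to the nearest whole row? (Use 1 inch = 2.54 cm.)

Finished = 53.5 − 3 = 50.5 cm.
50.5 cm × 1/2.54 = 19.88 inches.
14/4 = 3.5 sts per in; 19.88 × 3.5 = 69.59 sts.
Next multiple of 9 → 72.
32.5 cm = 12.80 inches; × 4.571 = 58.49 → 58 rows.

Cast on 72 stitches; work 58 rows.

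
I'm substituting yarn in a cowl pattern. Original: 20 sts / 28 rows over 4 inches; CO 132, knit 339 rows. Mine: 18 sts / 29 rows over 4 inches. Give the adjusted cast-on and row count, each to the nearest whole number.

Stitches: 132 × 18/20 = 118.80 → 119.
Rows: 339 × 29/28 = 351.11 → 351.

Cast on 119 stitches; work 351 rows.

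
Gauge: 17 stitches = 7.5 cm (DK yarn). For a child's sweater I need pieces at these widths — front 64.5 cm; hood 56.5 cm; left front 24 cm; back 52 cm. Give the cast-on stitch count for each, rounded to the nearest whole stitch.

front 146; hood 128; left front 54; back 118.

Rate = 17/7.5 = 2.267 sts per cm.
front: 64.5 × 2.267 = 146.20 → 146.
hood: 56.5 × 2.267 = 128.07 → 128.
left front: 24 × 2.267 = 54.40 → 54.
back: 52 × 2.267 = 117.87 → 118.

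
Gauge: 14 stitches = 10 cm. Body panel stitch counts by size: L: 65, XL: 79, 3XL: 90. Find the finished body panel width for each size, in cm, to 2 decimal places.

L 46.43 cm; XL 56.43 cm; 3XL 64.29 cm.

14/10 = 1.4 sts per cm.
L: 65 / 1.4 = 46.429 → 46.43 cm.
XL: 79 / 1.4 = 56.429 → 56.43 cm.
3XL: 90 / 1.4 = 64.286 → 64.29 cm.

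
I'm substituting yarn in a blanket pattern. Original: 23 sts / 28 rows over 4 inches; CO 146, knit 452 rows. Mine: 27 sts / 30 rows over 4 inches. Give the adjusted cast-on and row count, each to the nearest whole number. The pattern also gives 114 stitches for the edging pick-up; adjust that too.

Cast on 171 stitches; work 484 rows; edging pick-up 134 stitches.

Stitches: 146 × 27/23 = 171.39 → 171.
Rows: 452 × 30/28 = 484.29 → 484.
edging pick-up: 114 × 27/23 = 133.83 → 134.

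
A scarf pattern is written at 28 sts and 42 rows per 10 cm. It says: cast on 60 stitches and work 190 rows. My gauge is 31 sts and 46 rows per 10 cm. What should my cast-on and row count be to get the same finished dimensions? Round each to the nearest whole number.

Cast on 66 stitches; work 208 rows.

Stitches: 60 × 31/28 = 66.43 → 66.
Rows: 190 × 46/42 = 208.10 → 208.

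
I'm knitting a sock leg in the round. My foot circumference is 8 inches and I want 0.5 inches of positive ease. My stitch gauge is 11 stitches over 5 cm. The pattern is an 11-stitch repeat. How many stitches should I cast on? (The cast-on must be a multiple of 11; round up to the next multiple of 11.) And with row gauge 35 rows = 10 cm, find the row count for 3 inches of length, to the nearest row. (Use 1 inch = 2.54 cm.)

Cast on 55 stitches; work 27 rows.

Finished = 8 + 0.5 = 8.5 inches.
8.5 inches × 2.54 = 21.59 cm.
11/5 = 2.2 sts per cm; 21.59 × 2.2 = 47.50 sts.
Next multiple of 11 → 55.
3 inches = 7.62 cm; × 3.5 = 26.67 → 27 rows.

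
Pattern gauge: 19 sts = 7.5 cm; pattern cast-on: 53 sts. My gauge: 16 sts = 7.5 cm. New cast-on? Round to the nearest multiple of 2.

Scale factor = 16 / 19 = 0.842.
53 × 16 / 19 = 44.63 sts.
→ 44 sts.

44 stitches.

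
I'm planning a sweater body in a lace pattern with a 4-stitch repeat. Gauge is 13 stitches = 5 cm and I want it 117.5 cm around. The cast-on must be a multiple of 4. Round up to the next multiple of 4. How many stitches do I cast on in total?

13 / 5 = 2.6 sts per cm.
117.5 × 2.6 = 305.50 sts.
Next multiple of 4: 308.

Cast on 308 stitches.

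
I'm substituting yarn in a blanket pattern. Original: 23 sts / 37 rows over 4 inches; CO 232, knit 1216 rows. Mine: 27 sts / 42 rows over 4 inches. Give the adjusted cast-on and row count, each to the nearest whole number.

Cast on 272 stitches; work 1380 rows.

Stitches: 232 × 27/23 = 272.35 → 272.
Rows: 1216 × 42/37 = 1380.32 → 1380.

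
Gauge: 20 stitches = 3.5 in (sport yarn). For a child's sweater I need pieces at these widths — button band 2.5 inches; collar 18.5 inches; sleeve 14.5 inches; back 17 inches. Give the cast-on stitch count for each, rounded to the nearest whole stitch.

button band 14; collar 106; sleeve 83; back 97.

Rate = 20/3.5 = 5.714 sts per in.
button band: 2.5 × 5.714 = 14.29 → 14.
collar: 18.5 × 5.714 = 105.71 → 106.
sleeve: 14.5 × 5.714 = 82.86 → 83.
back: 17 × 5.714 = 97.14 → 97.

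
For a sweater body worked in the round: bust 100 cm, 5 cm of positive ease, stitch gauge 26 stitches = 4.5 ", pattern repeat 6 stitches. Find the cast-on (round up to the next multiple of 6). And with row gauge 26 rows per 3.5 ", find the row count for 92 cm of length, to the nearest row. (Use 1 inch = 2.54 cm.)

Finished = 100 + 5 = 105 cm.
105 cm × 1/2.54 = 41.34 inches.
26/4.5 = 5.778 sts per in; 41.34 × 5.778 = 238.85 sts.
Next multiple of 6 → 240.
92 cm = 36.22 inches; × 7.429 = 269.07 → 269 rows.

Cast on 240 stitches; work 269 rows.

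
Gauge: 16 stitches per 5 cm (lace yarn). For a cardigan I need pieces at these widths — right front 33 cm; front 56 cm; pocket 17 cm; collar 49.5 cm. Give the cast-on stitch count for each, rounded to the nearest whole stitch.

right front 106; front 179; pocket 54; collar 158.

Rate = 16/5 = 3.2 sts per cm.
right front: 33 × 3.2 = 105.60 → 106.
front: 56 × 3.2 = 179.20 → 179.
pocket: 17 × 3.2 = 54.40 → 54.
collar: 49.5 × 3.2 = 158.40 → 158.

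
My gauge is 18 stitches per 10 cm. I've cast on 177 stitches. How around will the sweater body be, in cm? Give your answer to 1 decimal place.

98.3 cm.

18 stitches / 10 cm = 1.8 stitches per cm.
177 / 1.8 = 98.33 cm.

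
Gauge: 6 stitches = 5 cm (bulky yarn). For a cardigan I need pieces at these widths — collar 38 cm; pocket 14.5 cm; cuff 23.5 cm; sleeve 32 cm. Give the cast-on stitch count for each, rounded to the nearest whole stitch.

Rate = 6/5 = 1.2 sts per cm.
collar: 38 × 1.2 = 45.60 → 46.
pocket: 14.5 × 1.2 = 17.40 → 17.
cuff: 23.5 × 1.2 = 28.20 → 28.
sleeve: 32 × 1.2 = 38.40 → 38.

collar 46; pocket 17; cuff 28; sleeve 38.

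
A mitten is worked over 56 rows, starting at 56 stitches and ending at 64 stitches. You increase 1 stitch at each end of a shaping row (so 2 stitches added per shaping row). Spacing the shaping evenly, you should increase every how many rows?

Increase every 14th row.

Stitches to add: |64 − 56| = 8.
Shaping rows needed: 8 / 2 = 4.
56 rows / 4 = every 14 rows.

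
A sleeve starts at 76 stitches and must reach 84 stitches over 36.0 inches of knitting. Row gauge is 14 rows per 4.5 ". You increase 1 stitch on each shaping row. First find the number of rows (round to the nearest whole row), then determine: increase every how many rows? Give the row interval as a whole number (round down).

Increase every 14th row.

Rows = 36.0 × 3.111 = 112.0 → 112 rows.
Stitches to add: 8 → 8 shaping rows (at 1 st each).
112 / 8 = 14.00 → every 14 rows.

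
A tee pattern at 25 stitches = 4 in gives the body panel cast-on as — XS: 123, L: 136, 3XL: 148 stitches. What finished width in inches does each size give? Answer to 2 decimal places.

25/4 = 6.25 sts per in.
XS: 123 / 6.25 = 19.680 → 19.68 in.
L: 136 / 6.25 = 21.760 → 21.76 in.
3XL: 148 / 6.25 = 23.680 → 23.68 in.

XS 19.68 inches; L 21.76 inches; 3XL 23.68 inches.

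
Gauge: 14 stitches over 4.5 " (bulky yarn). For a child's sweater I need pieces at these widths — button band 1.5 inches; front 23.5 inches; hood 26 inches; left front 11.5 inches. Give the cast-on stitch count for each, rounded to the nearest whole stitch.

button band 5; front 73; hood 81; left front 36.

Rate = 14/4.5 = 3.111 sts per in.
button band: 1.5 × 3.111 = 4.67 → 5.
front: 23.5 × 3.111 = 73.11 → 73.
hood: 26 × 3.111 = 80.89 → 81.
left front: 11.5 × 3.111 = 35.78 → 36.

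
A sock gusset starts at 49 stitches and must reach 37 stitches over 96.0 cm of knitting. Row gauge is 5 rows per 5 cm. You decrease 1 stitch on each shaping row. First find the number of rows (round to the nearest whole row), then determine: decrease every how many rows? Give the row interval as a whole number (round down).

Rows = 96.0 × 1 = 96.0 → 96 rows.
Stitches to remove: 12 → 12 shaping rows (at 1 st each).
96 / 12 = 8.00 → every 8 rows.

Decrease every 8th row.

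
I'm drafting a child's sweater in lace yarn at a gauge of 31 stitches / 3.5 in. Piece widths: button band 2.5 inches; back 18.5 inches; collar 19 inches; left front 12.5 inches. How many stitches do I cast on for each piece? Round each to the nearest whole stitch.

Rate = 31/3.5 = 8.857 sts per in.
button band: 2.5 × 8.857 = 22.14 → 22.
back: 18.5 × 8.857 = 163.86 → 164.
collar: 19 × 8.857 = 168.29 → 168.
left front: 12.5 × 8.857 = 110.71 → 111.

button band 22; back 164; collar 168; left front 111.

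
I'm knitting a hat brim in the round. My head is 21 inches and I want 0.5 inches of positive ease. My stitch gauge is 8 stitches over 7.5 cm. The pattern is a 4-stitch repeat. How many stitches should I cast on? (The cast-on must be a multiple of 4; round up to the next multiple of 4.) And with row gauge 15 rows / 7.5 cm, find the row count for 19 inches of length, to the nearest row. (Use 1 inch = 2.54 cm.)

Finished = 21 + 0.5 = 21.5 inches.
21.5 inches × 2.54 = 54.61 cm.
8/7.5 = 1.067 sts per cm; 54.61 × 1.067 = 58.25 sts.
Next multiple of 4 → 60.
19 inches = 48.26 cm; × 2 = 96.52 → 97 rows.

Cast on 60 stitches; work 97 rows.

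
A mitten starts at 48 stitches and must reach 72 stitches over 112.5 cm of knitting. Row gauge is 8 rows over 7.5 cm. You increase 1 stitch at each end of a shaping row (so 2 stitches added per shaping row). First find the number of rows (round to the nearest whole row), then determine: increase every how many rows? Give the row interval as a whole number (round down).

Rows = 112.5 × 1.067 = 120.0 → 120 rows.
Stitches to add: 24 → 12 shaping rows (at 2 st each).
120 / 12 = 10.00 → every 10 rows.

Increase every 10th row.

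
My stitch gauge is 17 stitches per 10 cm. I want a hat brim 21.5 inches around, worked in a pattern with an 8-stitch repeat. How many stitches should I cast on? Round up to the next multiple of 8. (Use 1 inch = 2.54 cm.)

Cast on 96 stitches.

21.5 in = 21.5 × 2.54 = 54.61 cm.
17 / 10 = 1.7 sts/cm.
54.61 × 1.7 = 92.84 sts.
→ 96.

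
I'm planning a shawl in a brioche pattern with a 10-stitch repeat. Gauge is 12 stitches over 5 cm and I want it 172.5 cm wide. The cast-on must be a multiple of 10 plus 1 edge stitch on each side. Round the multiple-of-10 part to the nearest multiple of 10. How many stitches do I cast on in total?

12 / 5 = 2.4 sts per cm.
172.5 × 2.4 = 414.00 sts.
Less 2 edge sts → 412.00 for the repeat.
Nearest multiple of 10: 410.
Add back 2 edge sts → 412.

CO 412 sts.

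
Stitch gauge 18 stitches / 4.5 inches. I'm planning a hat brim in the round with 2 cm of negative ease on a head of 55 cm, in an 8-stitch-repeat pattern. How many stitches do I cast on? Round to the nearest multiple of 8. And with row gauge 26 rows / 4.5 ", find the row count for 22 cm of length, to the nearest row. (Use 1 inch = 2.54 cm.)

Finished = 55 − 2 = 53 cm.
53 cm × 1/2.54 = 20.87 inches.
18/4.5 = 4 sts per in; 20.87 × 4 = 83.46 sts.
Nearest multiple of 8 → 80.
22 cm = 8.66 inches; × 5.778 = 50.04 → 50 rows.

Cast on 80 stitches; work 50 rows.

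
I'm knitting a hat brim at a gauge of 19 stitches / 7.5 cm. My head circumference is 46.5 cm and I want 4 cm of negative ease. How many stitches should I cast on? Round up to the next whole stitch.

Finished = 46.5 − 4 = 42.5 cm.
19 / 7.5 = 2.533 sts per cm.
42.50 × 2.533 = 107.67 sts.
→ 108 sts.

108 stitches.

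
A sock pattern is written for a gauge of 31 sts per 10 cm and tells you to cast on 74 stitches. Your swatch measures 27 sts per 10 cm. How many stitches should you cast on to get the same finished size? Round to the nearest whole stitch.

Scale factor = 27 / 31 = 0.871.
74 × 27 / 31 = 64.45 sts.
→ 64 sts.

Cast on 64 stitches.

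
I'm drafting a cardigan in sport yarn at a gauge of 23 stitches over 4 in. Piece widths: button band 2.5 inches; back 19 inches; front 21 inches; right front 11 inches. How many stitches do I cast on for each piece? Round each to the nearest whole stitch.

Rate = 23/4 = 5.75 sts per in.
button band: 2.5 × 5.75 = 14.38 → 14.
back: 19 × 5.75 = 109.25 → 109.
front: 21 × 5.75 = 120.75 → 121.
right front: 11 × 5.75 = 63.25 → 63.

button band 14; back 109; front 121; right front 63.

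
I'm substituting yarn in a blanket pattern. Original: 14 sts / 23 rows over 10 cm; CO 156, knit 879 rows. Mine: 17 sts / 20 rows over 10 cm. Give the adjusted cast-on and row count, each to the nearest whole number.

Cast on 189 stitches; work 764 rows.

Stitches: 156 × 17/14 = 189.43 → 189.
Rows: 879 × 20/23 = 764.35 → 764.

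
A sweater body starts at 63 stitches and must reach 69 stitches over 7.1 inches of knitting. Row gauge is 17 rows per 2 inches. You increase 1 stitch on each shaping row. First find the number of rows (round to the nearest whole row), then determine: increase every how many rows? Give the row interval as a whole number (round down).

Rows = 7.1 × 8.5 = 60.3 → 60 rows.
Stitches to add: 6 → 6 shaping rows (at 1 st each).
60 / 6 = 10.00 → every 10 rows.

Increase every 10th row.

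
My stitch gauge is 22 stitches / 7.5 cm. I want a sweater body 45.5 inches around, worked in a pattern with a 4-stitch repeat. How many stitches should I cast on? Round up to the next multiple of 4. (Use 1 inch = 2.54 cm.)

45.5 in = 45.5 × 2.54 = 115.57 cm.
22 / 7.5 = 2.933 sts/cm.
115.57 × 2.933 = 339.01 sts.
→ 340.

Cast on 340 stitches.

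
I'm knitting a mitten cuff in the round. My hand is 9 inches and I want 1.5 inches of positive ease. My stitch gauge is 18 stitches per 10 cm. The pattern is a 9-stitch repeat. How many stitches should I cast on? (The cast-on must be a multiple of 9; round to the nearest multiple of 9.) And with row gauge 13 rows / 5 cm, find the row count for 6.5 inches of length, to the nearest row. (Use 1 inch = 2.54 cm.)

Cast on 45 stitches; work 43 rows.

Finished = 9 + 1.5 = 10.5 inches.
10.5 inches × 2.54 = 26.67 cm.
18/10 = 1.8 sts per cm; 26.67 × 1.8 = 48.01 sts.
Nearest multiple of 9 → 45.
6.5 inches = 16.51 cm; × 2.6 = 42.93 → 43 rows.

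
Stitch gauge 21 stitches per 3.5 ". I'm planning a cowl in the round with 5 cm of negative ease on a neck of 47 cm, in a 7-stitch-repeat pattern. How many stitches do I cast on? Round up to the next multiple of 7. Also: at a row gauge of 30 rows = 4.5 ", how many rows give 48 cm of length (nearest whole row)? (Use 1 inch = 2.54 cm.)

Finished = 47 − 5 = 42 cm.
42 cm × 1/2.54 = 16.54 inches.
21/3.5 = 6 sts per in; 16.54 × 6 = 99.21 sts.
Next multiple of 7 → 105.
48 cm = 18.90 inches; × 6.667 = 125.98 → 126 rows.

Cast on 105 stitches; work 126 rows.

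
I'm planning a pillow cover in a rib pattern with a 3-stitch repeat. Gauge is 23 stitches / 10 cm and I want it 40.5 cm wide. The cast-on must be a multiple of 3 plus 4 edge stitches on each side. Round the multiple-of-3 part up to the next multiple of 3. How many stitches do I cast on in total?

23 / 10 = 2.3 sts per cm.
40.5 × 2.3 = 93.15 sts.
Less 8 edge sts → 85.15 for the repeat.
Next multiple of 3: 87.
Add back 8 edge sts → 95.

Cast on 95 stitches.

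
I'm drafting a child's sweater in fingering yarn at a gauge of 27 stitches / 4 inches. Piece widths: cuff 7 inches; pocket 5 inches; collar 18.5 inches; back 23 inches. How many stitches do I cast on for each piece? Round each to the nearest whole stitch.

Rate = 27/4 = 6.75 sts per in.
cuff: 7 × 6.75 = 47.25 → 47.
pocket: 5 × 6.75 = 33.75 → 34.
collar: 18.5 × 6.75 = 124.88 → 125.
back: 23 × 6.75 = 155.25 → 155.

cuff 47; pocket 34; collar 125; back 155.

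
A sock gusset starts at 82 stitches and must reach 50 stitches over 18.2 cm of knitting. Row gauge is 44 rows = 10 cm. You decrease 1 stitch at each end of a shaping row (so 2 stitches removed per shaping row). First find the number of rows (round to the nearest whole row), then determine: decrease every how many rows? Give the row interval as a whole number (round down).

Rows = 18.2 × 4.4 = 80.1 → 80 rows.
Stitches to remove: 32 → 16 shaping rows (at 2 st each).
80 / 16 = 5.00 → every 5 rows.

Decrease every 5th row.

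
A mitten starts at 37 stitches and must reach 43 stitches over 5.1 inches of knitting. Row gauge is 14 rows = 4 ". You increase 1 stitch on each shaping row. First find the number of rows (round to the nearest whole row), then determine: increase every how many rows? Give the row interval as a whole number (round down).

Increase every 3rd row.

Rows = 5.1 × 3.5 = 17.8 → 18 rows.
Stitches to add: 6 → 6 shaping rows (at 1 st each).
18 / 6 = 3.00 → every 3 rows.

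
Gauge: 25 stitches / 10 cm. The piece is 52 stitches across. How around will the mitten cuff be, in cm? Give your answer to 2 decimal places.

25 stitches / 10 cm = 2.5 stitches per cm.
52 / 2.5 = 20.800 cm.

20.80 cm.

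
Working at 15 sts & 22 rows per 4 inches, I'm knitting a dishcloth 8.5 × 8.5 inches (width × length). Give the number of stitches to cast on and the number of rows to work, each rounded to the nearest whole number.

Stitch gauge = 15/4 = 3.75 sts/in; 8.5 × 3.75 = 31.88 → 32 sts.
Row gauge = 22/4 = 5.5 rows/in; 8.5 × 5.5 = 46.75 → 47 rows.

Cast on 32 stitches and work 47 rows.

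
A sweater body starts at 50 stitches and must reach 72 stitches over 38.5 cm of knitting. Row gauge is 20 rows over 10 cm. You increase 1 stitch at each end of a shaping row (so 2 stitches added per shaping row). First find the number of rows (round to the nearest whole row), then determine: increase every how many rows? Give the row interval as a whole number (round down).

Rows = 38.5 × 2 = 77.0 → 77 rows.
Stitches to add: 22 → 11 shaping rows (at 2 st each).
77 / 11 = 7.00 → every 7 rows.

Increase every 7th row.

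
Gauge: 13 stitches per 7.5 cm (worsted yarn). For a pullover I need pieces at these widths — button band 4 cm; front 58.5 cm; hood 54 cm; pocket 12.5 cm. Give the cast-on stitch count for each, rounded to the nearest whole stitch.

button band 7; front 101; hood 94; pocket 22.

Rate = 13/7.5 = 1.733 sts per cm.
button band: 4 × 1.733 = 6.93 → 7.
front: 58.5 × 1.733 = 101.40 → 101.
hood: 54 × 1.733 = 93.60 → 94.
pocket: 12.5 × 1.733 = 21.67 → 22.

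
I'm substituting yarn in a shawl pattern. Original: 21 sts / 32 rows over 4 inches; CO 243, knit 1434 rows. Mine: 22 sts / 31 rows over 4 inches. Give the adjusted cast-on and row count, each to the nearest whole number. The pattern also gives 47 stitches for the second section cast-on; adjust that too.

Cast on 255 stitches; work 1389 rows; second section cast-on 49 stitches.

Stitches: 243 × 22/21 = 254.57 → 255.
Rows: 1434 × 31/32 = 1389.19 → 1389.
second section cast-on: 47 × 22/21 = 49.24 → 49.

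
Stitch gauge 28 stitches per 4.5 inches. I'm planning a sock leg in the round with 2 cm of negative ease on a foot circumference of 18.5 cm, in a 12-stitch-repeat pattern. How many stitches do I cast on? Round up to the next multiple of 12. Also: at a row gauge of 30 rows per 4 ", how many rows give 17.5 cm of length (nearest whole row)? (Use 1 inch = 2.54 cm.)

Cast on 48 stitches; work 52 rows.

Finished = 18.5 − 2 = 16.5 cm.
16.5 cm × 1/2.54 = 6.50 inches.
28/4.5 = 6.222 sts per in; 6.50 × 6.222 = 40.42 sts.
Next multiple of 12 → 48.
17.5 cm = 6.89 inches; × 7.5 = 51.67 → 52 rows.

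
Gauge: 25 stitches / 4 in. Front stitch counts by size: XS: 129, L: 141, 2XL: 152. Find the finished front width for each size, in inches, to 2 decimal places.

XS 20.64 inches; L 22.56 inches; 2XL 24.32 inches.

25/4 = 6.25 sts per in.
XS: 129 / 6.25 = 20.640 → 20.64 in.
L: 141 / 6.25 = 22.560 → 22.56 in.
2XL: 152 / 6.25 = 24.320 → 24.32 in.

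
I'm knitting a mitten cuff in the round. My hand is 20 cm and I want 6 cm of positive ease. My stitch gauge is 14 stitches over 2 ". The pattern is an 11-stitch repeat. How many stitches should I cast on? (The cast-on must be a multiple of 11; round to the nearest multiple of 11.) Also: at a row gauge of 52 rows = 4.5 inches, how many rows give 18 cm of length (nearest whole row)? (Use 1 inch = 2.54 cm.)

Cast on 77 stitches; work 82 rows.

Finished = 20 + 6 = 26 cm.
26 cm × 1/2.54 = 10.24 inches.
14/2 = 7 sts per in; 10.24 × 7 = 71.65 sts.
Nearest multiple of 11 → 77.
18 cm = 7.09 inches; × 11.556 = 81.89 → 82 rows.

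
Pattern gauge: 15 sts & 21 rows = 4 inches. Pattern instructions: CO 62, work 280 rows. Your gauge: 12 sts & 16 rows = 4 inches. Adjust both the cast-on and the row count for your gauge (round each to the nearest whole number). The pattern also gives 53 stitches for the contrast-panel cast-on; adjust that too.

Cast on 50 stitches; work 213 rows; contrast-panel cast-on 42 stitches.

Stitches: 62 × 12/15 = 49.60 → 50.
Rows: 280 × 16/21 = 213.33 → 213.
contrast-panel cast-on: 53 × 12/15 = 42.40 → 42.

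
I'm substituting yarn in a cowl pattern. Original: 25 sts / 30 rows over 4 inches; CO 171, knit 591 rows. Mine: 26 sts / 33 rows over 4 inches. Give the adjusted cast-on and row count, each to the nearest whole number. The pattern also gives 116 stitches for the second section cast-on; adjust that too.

Stitches: 171 × 26/25 = 177.84 → 178.
Rows: 591 × 33/30 = 650.10 → 650.
second section cast-on: 116 × 26/25 = 120.64 → 121.

Cast on 178 stitches; work 650 rows; second section cast-on 121 stitches.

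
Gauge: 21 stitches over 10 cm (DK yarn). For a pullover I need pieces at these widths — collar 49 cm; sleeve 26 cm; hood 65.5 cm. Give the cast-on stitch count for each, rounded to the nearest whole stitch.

collar 103; sleeve 55; hood 138.

Rate = 21/10 = 2.1 sts per cm.
collar: 49 × 2.1 = 102.90 → 103.
sleeve: 26 × 2.1 = 54.60 → 55.
hood: 65.5 × 2.1 = 137.55 → 138.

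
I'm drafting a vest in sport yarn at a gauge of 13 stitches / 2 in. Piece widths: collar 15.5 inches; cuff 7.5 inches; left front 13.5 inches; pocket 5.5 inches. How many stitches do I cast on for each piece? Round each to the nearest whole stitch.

collar 101; cuff 49; left front 88; pocket 36.

Rate = 13/2 = 6.5 sts per in.
collar: 15.5 × 6.5 = 100.75 → 101.
cuff: 7.5 × 6.5 = 48.75 → 49.
left front: 13.5 × 6.5 = 87.75 → 88.
pocket: 5.5 × 6.5 = 35.75 → 36.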